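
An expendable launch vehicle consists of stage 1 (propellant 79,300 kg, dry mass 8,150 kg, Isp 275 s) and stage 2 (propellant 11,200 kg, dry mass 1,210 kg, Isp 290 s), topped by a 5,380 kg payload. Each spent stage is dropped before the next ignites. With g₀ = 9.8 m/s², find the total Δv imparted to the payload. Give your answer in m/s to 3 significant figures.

Ignition mass of stage 1 = 79,300+8,150 + 11,200+1,210 + 5,380 = 105,240 kg.
Stage 1: m₀ = 105,240 kg, m_f = 105,240 − 79,300 = 25,940 kg; Δv = 275×9.8×ln(4.057) = 2695.0×1.4005 ≈ 3774 m/s.
Stage 2: m₀ = 17,790 kg, m_f = 17,790 − 11,200 = 6,590 kg; Δv = 290×9.8×ln(2.7) = 2842.0×0.9931 ≈ 2822 m/s.
Total Δv = 3774 + 2822 = 6596 m/s.

Δv ≈ 6600 m/s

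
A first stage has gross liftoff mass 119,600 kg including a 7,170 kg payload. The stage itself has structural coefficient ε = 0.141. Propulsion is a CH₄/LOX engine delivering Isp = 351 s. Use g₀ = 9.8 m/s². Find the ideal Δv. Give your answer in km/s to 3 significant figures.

Stage wet mass = m₀ − payload = 119,600 − 7,170 = 112,430 kg.
Stage dry mass = ε × stage wet mass = 0.141 × 112,430 = 15,852.6 kg.
Burnout mass m_f = stage dry + payload = 15,852.6 + 7,170 = 23,022.6 kg.
v_e = Isp · g₀ = 351 × 9.8 = 3439.8 m/s.
Δv = v_e · ln(119,600/23,022.6) = 3439.8 × ln(5.195) = 3439.8 × 1.6477 ≈ 5668 m/s.

Δv ≈ 5.67 km/s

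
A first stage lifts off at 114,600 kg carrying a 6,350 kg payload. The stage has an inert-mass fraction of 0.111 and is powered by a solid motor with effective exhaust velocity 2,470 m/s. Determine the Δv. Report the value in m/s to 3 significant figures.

Δv ≈ 4520 m/s

Stage wet mass = m₀ − payload = 114,600 − 6,350 = 108,250 kg.
Stage dry mass = ε × stage wet mass = 0.111 × 108,250 = 12,015.8 kg.
Burnout mass m_f = stage dry + payload = 12,015.8 + 6,350 = 18,365.8 kg.
From the ideal rocket equation, Δv = v_e · ln(114,600/18,365.8) = 2470.0 × ln(6.24) = 2470.0 × 1.8310 ≈ 4522 m/s.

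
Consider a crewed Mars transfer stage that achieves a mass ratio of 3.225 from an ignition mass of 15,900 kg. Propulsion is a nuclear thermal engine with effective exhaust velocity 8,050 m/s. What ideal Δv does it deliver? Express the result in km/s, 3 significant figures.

Using Δv = v_e ln(m₀/m_f): Δv = v_e · ln(3.225) = 8050.0 × 1.1709 ≈ 9426.0 m/s.

Δv ≈ 9.43 km/s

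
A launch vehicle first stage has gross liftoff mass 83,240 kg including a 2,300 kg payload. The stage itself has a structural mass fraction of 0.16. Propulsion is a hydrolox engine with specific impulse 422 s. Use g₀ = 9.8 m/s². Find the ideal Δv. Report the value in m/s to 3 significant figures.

Stage wet mass = m₀ − payload = 83,240 − 2,300 = 80,940 kg.
Stage dry mass = ε × stage wet mass = 0.16 × 80,940 = 12,950.4 kg.
Burnout mass m_f = stage dry + payload = 12,950.4 + 2,300 = 15,250.4 kg.
v_e = Isp · g₀ = 422 × 9.8 = 4135.6 m/s.
Rocket equation: Δv = v_e · ln(83,240/15,250.4) = 4135.6 × ln(5.458) = 4135.6 × 1.6971 ≈ 7019 m/s.

Δv ≈ 7020 m/s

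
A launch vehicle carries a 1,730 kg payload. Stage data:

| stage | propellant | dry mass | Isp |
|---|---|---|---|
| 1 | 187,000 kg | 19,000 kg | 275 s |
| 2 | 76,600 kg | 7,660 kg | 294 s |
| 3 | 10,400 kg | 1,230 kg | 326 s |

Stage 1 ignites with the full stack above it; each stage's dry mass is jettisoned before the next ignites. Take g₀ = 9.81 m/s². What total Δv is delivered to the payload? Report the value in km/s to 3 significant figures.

Δv ≈ 11.8 km/s

Ignition mass of stage 1 = 187,000+19,000 + 76,600+7,660 + 10,400+1,230 + 1,730 = 303,620 kg.
Stage 1: m₀ = 303,620 kg, m_f = 303,620 − 187,000 = 116,620 kg; Δv = 275×9.81×ln(2.603) = 2697.8×0.9569 ≈ 2581 m/s.
Stage 2: m₀ = 97,620 kg, m_f = 97,620 − 76,600 = 21,020 kg; Δv = 294×9.81×ln(4.644) = 2884.1×1.5356 ≈ 4429 m/s.
Stage 3: m₀ = 13,360 kg, m_f = 13,360 − 10,400 = 2,960 kg; Δv = 326×9.81×ln(4.514) = 3198.1×1.5071 ≈ 4820 m/s.
Total Δv = 2581 + 4429 + 4820 = 11830 m/s.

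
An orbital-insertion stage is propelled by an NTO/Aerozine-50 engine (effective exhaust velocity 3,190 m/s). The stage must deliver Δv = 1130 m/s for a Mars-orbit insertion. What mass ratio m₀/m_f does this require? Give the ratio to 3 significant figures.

mass ratio ≈ 1.43

Rocket equation: m₀/m_f = exp(Δv / v_e) = exp(1130 / 3190.0) = exp(0.3542) = 1.4251.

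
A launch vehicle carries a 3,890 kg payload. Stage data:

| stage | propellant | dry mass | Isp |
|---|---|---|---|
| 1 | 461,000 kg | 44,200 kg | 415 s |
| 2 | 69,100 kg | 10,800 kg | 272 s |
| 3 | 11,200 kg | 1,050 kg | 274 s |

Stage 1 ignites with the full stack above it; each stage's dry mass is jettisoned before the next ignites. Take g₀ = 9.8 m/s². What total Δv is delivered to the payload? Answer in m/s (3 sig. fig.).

Δv ≈ 12500 m/s

Ignition mass of stage 1 = 461,000+44,200 + 69,100+10,800 + 11,200+1,050 + 3,890 = 601,240 kg.
Stage 1: m₀ = 601,240 kg, m_f = 601,240 − 461,000 = 140,240 kg; Δv = 415×9.8×ln(4.287) = 4067.0×1.4556 ≈ 5920 m/s.
Stage 2: m₀ = 96,040 kg, m_f = 96,040 − 69,100 = 26,940 kg; Δv = 272×9.8×ln(3.565) = 2665.6×1.2712 ≈ 3388 m/s.
Stage 3: m₀ = 16,140 kg, m_f = 16,140 − 11,200 = 4,940 kg; Δv = 274×9.8×ln(3.267) = 2685.2×1.1839 ≈ 3179 m/s.
Total Δv = 5920 + 3388 + 3179 = 12487 m/s.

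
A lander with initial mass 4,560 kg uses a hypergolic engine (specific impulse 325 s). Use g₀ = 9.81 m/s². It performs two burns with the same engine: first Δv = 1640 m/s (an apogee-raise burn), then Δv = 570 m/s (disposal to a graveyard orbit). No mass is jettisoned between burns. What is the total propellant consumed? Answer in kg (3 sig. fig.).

total propellant consumed ≈ 2280 kg

v_e = Isp · g₀ = 325 × 9.81 = 3188.2 m/s.
After the first burn: m = 4560 × exp(−1640/3188.2) = 4560 × 0.59787 = 2,726.29 kg.
After the second burn: m = 2,726.29 × exp(−570/3188.2) = 2,726.29 × 0.83629 = 2,279.97 kg.
Total propellant = m₀ − m_final = 4560 − 2,279.97 = 2,280.03 kg.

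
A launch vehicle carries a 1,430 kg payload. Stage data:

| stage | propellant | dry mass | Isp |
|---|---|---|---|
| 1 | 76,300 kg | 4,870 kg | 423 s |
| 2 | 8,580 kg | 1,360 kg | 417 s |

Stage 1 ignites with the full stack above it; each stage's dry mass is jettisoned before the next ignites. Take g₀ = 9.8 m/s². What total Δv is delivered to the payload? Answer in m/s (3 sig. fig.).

Δv ≈ 13000 m/s

Ignition mass of stage 1 = 76,300+4,870 + 8,580+1,360 + 1,430 = 92,540 kg.
Stage 1: m₀ = 92,540 kg, m_f = 92,540 − 76,300 = 16,240 kg; Δv = 423×9.8×ln(5.698) = 4145.4×1.7402 ≈ 7214 m/s.
Stage 2: m₀ = 11,370 kg, m_f = 11,370 − 8,580 = 2,790 kg; Δv = 417×9.8×ln(4.075) = 4086.6×1.4049 ≈ 5741 m/s.
Total Δv = 7214 + 5741 = 12955 m/s.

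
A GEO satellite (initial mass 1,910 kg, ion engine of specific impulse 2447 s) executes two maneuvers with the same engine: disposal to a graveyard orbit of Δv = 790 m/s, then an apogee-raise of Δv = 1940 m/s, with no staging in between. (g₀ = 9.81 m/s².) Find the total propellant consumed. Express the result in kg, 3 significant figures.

v_e = Isp · g₀ = 2447 × 9.81 = 24005.1 m/s.
After the first burn: m = 1910 × exp(−790/24005.1) = 1910 × 0.96763 = 1,848.17 kg.
After the second burn: m = 1,848.17 × exp(−1940/24005.1) = 1,848.17 × 0.92236 = 1,704.68 kg.
Total propellant = m₀ − m_final = 1910 − 1,704.68 = 205.32 kg.

total propellant consumed ≈ 205 kg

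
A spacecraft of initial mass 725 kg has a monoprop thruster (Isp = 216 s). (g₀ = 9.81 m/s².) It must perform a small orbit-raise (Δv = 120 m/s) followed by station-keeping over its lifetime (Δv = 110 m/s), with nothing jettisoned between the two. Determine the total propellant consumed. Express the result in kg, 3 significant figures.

total propellant consumed ≈ 74.6 kg

v_e = Isp · g₀ = 216 × 9.81 = 2119.0 m/s.
After the first burn: m = 725 × exp(−120/2119.0) = 725 × 0.94494 = 685.082 kg.
After the second burn: m = 685.082 × exp(−110/2119.0) = 685.082 × 0.94941 = 650.424 kg.
Total propellant = m₀ − m_final = 725 − 650.424 = 74.576 kg.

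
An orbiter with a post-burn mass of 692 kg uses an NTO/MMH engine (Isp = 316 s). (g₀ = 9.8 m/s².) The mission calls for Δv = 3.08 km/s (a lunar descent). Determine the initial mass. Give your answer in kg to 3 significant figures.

initial mass ≈ 1870 kg

v_e = Isp · g₀ = 316 × 9.8 = 3096.8 m/s.
m₀/m_f = exp(Δv / v_e) = exp(3080 / 3096.8) = exp(0.9946) = 2.7036.
m₀ = m_f × 2.7036 = 692 × 2.7036 = 1,870.89 kg.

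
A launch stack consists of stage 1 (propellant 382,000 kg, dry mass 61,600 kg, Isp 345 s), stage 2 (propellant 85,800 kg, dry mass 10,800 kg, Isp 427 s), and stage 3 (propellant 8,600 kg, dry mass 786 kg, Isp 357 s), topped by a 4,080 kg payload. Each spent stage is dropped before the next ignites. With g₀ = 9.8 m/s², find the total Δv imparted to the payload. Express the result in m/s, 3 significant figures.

Δv ≈ 13800 m/s

Ignition mass of stage 1 = 382,000+61,600 + 85,800+10,800 + 8,600+786 + 4,080 = 553,666 kg.
Stage 1: m₀ = 553,666 kg, m_f = 553,666 − 382,000 = 171,666 kg; Δv = 345×9.8×ln(3.225) = 3381.0×1.1710 ≈ 3959 m/s.
Stage 2: m₀ = 110,066 kg, m_f = 110,066 − 85,800 = 24,266 kg; Δv = 427×9.8×ln(4.536) = 4184.6×1.5120 ≈ 6327 m/s.
Stage 3: m₀ = 13,466 kg, m_f = 13,466 − 8,600 = 4,866 kg; Δv = 357×9.8×ln(2.767) = 3498.6×1.0179 ≈ 3561 m/s.
Total Δv = 3959 + 6327 + 3561 = 13847 m/s.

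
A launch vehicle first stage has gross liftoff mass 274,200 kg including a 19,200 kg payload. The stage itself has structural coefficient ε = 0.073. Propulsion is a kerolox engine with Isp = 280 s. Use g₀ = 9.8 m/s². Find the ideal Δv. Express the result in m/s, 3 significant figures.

Δv ≈ 5440 m/s

Stage wet mass = m₀ − payload = 274,200 − 19,200 = 255,000 kg.
Stage dry mass = ε × stage wet mass = 0.073 × 255,000 = 18,615 kg.
Burnout mass m_f = stage dry + payload = 18,615 + 19,200 = 37,815 kg.
v_e = Isp · g₀ = 280 × 9.8 = 2744.0 m/s.
From the ideal rocket equation, Δv = v_e · ln(274,200/37,815) = 2744.0 × ln(7.251) = 2744.0 × 1.9812 ≈ 5436 m/s.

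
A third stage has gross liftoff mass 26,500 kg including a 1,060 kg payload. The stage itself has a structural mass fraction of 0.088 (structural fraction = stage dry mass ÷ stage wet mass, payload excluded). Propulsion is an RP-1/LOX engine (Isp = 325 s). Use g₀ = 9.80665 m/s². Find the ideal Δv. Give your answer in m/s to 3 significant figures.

Stage wet mass = m₀ − payload = 26,500 − 1,060 = 25,440 kg.
Stage dry mass = ε × stage wet mass = 0.088 × 25,440 = 2,238.72 kg.
Burnout mass m_f = stage dry + payload = 2,238.72 + 1,060 = 3,298.72 kg.
v_e = Isp · g₀ = 325 × 9.80665 = 3187.2 m/s.
Rocket equation: Δv = v_e · ln(26,500/3,298.72) = 3187.2 × ln(8.033) = 3187.2 × 2.0836 ≈ 6641 m/s.

Δv ≈ 6640 m/s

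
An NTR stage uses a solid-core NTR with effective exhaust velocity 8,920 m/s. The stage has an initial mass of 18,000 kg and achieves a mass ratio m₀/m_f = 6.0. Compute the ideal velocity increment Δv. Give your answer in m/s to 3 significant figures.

Δv = v_e · ln(6.0) = 8920.0 × 1.7918 ≈ 15982.5 m/s.

Δv ≈ 16000 m/s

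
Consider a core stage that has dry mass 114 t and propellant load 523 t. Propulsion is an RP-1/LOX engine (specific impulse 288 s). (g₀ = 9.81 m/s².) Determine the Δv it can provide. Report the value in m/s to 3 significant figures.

Δv ≈ 4860 m/s

v_e = Isp · g₀ = 288 × 9.81 = 2825.3 m/s.
m₀ = m_dry + m_prop = 114 + 523 = 637 t.
From the ideal rocket equation, Δv = v_e · ln(m₀/m_f) = 2825.3 × ln(5.588) = 2825.3 × 1.7206 ≈ 4861.1 m/s.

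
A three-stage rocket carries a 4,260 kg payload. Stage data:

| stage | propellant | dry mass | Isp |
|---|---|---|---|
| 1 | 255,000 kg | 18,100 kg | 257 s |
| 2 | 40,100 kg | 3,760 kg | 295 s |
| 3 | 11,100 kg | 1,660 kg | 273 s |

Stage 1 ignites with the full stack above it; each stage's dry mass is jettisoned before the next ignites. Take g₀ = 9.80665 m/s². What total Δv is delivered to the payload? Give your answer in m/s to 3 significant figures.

Ignition mass of stage 1 = 255,000+18,100 + 40,100+3,760 + 11,100+1,660 + 4,260 = 333,980 kg.
Stage 1: m₀ = 333,980 kg, m_f = 333,980 − 255,000 = 78,980 kg; Δv = 257×9.80665×ln(4.229) = 2520.3×1.4419 ≈ 3634 m/s.
Stage 2: m₀ = 60,880 kg, m_f = 60,880 − 40,100 = 20,780 kg; Δv = 295×9.80665×ln(2.93) = 2893.0×1.0749 ≈ 3110 m/s.
Stage 3: m₀ = 17,020 kg, m_f = 17,020 − 11,100 = 5,920 kg; Δv = 273×9.80665×ln(2.875) = 2677.2×1.0561 ≈ 2827 m/s.
Total Δv = 3634 + 3110 + 2827 = 9571 m/s.

Δv ≈ 9570 m/s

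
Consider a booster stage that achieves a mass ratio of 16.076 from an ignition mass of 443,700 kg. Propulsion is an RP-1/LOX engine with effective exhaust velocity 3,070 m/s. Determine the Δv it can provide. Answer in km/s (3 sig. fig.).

Δv ≈ 8.53 km/s

By the Tsiolkovsky rocket equation, Δv = v_e · ln(16.076) = 3070.0 × 2.7773 ≈ 8526.4 m/s.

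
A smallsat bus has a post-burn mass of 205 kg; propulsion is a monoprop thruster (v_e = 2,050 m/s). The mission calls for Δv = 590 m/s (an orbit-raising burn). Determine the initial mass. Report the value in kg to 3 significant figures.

initial mass ≈ 273 kg

Rocket equation: m₀/m_f = exp(Δv / v_e) = exp(590 / 2050.0) = exp(0.2878) = 1.3335.
m₀ = m_f × 1.3335 = 205 × 1.3335 = 273.368 kg.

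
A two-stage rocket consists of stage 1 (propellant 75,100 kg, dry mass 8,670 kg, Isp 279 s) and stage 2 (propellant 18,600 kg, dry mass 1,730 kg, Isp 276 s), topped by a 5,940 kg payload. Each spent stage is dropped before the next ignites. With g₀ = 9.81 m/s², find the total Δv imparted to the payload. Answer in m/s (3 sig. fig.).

Δv ≈ 6470 m/s

Ignition mass of stage 1 = 75,100+8,670 + 18,600+1,730 + 5,940 = 110,040 kg.
Stage 1: m₀ = 110,040 kg, m_f = 110,040 − 75,100 = 34,940 kg; Δv = 279×9.81×ln(3.149) = 2737.0×1.1472 ≈ 3140 m/s.
Stage 2: m₀ = 26,270 kg, m_f = 26,270 − 18,600 = 7,670 kg; Δv = 276×9.81×ln(3.425) = 2707.6×1.2311 ≈ 3333 m/s.
Total Δv = 3140 + 3333 = 6473 m/s.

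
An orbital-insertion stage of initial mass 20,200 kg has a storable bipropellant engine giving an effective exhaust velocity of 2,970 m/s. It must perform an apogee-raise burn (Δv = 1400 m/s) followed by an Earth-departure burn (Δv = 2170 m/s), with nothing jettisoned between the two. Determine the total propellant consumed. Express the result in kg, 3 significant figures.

total propellant consumed ≈ 14100 kg

After the first burn: m = 20200 × exp(−1400/2970.0) = 20200 × 0.62414 = 12,607.6 kg.
After the second burn: m = 12,607.6 × exp(−2170/2970.0) = 12,607.6 × 0.48160 = 6,071.82 kg.
Total propellant = m₀ − m_final = 20200 − 6,071.82 = 14,128.18 kg.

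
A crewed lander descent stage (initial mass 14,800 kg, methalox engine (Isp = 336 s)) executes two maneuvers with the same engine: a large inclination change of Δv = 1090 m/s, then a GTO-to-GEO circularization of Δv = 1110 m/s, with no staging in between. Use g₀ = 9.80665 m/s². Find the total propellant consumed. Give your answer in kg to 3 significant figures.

v_e = Isp · g₀ = 336 × 9.80665 = 3295.0 m/s.
After the first burn: m = 14800 × exp(−1090/3295.0) = 14800 × 0.71835 = 10,631.6 kg.
After the second burn: m = 10,631.6 × exp(−1110/3295.0) = 10,631.6 × 0.71400 = 7,590.96 kg.
Total propellant = m₀ − m_final = 14800 − 7,590.96 = 7,209.04 kg.

total propellant consumed ≈ 7210 kg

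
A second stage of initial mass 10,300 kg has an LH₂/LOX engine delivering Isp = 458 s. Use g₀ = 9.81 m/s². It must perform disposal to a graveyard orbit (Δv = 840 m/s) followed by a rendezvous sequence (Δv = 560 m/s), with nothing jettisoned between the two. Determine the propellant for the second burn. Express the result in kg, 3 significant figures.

v_e = Isp · g₀ = 458 × 9.81 = 4493.0 m/s.
After the first burn: m = 10300 × exp(−840/4493.0) = 10300 × 0.82948 = 8,543.64 kg.
After the second burn: m = 8,543.64 × exp(−560/4493.0) = 8,543.64 × 0.88282 = 7,542.5 kg.
Second-burn propellant = 8,543.64 − 7,542.5 = 1,001.14 kg.

propellant for the second burn ≈ 1000 kg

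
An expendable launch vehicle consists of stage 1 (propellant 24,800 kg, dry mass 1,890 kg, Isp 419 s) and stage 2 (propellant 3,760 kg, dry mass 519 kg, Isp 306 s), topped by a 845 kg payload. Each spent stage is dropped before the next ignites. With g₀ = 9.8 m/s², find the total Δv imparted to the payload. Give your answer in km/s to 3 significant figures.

Ignition mass of stage 1 = 24,800+1,890 + 3,760+519 + 845 = 31,814 kg.
Stage 1: m₀ = 31,814 kg, m_f = 31,814 − 24,800 = 7,014 kg; Δv = 419×9.8×ln(4.536) = 4106.2×1.5120 ≈ 6209 m/s.
Stage 2: m₀ = 5,124 kg, m_f = 5,124 − 3,760 = 1,364 kg; Δv = 306×9.8×ln(3.757) = 2998.8×1.3235 ≈ 3969 m/s.
Total Δv = 6209 + 3969 = 10178 m/s.

Δv ≈ 10.2 km/s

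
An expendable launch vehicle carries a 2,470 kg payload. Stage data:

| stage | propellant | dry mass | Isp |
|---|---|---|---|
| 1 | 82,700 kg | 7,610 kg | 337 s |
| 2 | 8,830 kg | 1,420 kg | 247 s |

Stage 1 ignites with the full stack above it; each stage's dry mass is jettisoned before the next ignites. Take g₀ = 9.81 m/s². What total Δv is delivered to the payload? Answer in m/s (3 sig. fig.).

Ignition mass of stage 1 = 82,700+7,610 + 8,830+1,420 + 2,470 = 103,030 kg.
Stage 1: m₀ = 103,030 kg, m_f = 103,030 − 82,700 = 20,330 kg; Δv = 337×9.81×ln(5.068) = 3306.0×1.6229 ≈ 5365 m/s.
Stage 2: m₀ = 12,720 kg, m_f = 12,720 − 8,830 = 3,890 kg; Δv = 247×9.81×ln(3.27) = 2423.1×1.1848 ≈ 2871 m/s.
Total Δv = 5365 + 2871 = 8236 m/s.

Δv ≈ 8240 m/s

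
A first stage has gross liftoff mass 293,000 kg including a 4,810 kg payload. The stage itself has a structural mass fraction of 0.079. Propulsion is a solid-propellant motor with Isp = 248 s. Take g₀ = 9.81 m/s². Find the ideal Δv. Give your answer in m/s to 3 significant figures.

Δv ≈ 5750 m/s

Stage wet mass = m₀ − payload = 293,000 − 4,810 = 288,190 kg.
Stage dry mass = ε × stage wet mass = 0.079 × 288,190 = 22,767 kg.
Burnout mass m_f = stage dry + payload = 22,767 + 4,810 = 27,577 kg.
v_e = Isp · g₀ = 248 × 9.81 = 2432.9 m/s.
Using Δv = v_e ln(m₀/m_f): Δv = v_e · ln(293,000/27,577) = 2432.9 × ln(10.62) = 2432.9 × 2.3632 ≈ 5749 m/s.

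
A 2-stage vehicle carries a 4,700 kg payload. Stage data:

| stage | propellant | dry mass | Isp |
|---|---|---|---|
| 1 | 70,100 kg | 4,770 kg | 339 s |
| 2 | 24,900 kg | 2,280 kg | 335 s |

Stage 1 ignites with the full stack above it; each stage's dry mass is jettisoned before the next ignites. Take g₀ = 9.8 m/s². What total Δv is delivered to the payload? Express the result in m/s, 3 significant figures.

Δv ≈ 8540 m/s

Ignition mass of stage 1 = 70,100+4,770 + 24,900+2,280 + 4,700 = 106,750 kg.
Stage 1: m₀ = 106,750 kg, m_f = 106,750 − 70,100 = 36,650 kg; Δv = 339×9.8×ln(2.913) = 3322.2×1.0691 ≈ 3552 m/s.
Stage 2: m₀ = 31,880 kg, m_f = 31,880 − 24,900 = 6,980 kg; Δv = 335×9.8×ln(4.567) = 3283.0×1.5189 ≈ 4987 m/s.
Total Δv = 3552 + 4987 = 8539 m/s.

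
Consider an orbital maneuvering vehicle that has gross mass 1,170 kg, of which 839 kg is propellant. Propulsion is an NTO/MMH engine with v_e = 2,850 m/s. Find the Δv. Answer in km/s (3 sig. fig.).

Δv ≈ 3.60 km/s

m_f = m₀ − m_prop = 1,170 − 839 = 331 kg.
From the ideal rocket equation, Δv = v_e · ln(m₀/m_f) = 2850.0 × ln(3.535) = 2850.0 × 1.2626 ≈ 3598.5 m/s.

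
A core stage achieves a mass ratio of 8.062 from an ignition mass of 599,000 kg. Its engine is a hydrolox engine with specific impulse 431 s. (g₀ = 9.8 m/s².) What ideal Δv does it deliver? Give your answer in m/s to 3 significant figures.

Δv ≈ 8820 m/s

v_e = Isp · g₀ = 431 × 9.8 = 4223.8 m/s.
Δv = v_e · ln(8.062) = 4223.8 × 2.0872 ≈ 8815.8 m/s.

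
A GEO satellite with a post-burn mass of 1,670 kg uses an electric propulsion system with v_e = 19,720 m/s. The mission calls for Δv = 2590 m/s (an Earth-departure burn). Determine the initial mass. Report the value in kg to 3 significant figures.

Rocket equation: m₀/m_f = exp(Δv / v_e) = exp(2590 / 19720.0) = exp(0.1313) = 1.1404.
m₀ = m_f × 1.1404 = 1,670 × 1.1404 = 1,904.47 kg.

initial mass ≈ 1900 kg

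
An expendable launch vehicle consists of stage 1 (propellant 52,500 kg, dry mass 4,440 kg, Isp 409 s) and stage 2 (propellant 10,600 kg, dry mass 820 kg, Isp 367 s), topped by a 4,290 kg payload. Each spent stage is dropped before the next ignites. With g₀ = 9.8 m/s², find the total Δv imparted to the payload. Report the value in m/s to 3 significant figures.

Ignition mass of stage 1 = 52,500+4,440 + 10,600+820 + 4,290 = 72,650 kg.
Stage 1: m₀ = 72,650 kg, m_f = 72,650 − 52,500 = 20,150 kg; Δv = 409×9.8×ln(3.605) = 4008.2×1.2824 ≈ 5140 m/s.
Stage 2: m₀ = 15,710 kg, m_f = 15,710 − 10,600 = 5,110 kg; Δv = 367×9.8×ln(3.074) = 3596.6×1.1231 ≈ 4039 m/s.
Total Δv = 5140 + 4039 = 9179 m/s.

Δv ≈ 9180 m/s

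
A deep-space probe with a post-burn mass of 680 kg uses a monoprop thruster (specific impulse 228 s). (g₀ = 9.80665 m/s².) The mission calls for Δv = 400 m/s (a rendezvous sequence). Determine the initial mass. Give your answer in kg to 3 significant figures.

v_e = Isp · g₀ = 228 × 9.80665 = 2235.9 m/s.
Using Δv = v_e ln(m₀/m_f): m₀/m_f = exp(Δv / v_e) = exp(400 / 2235.9) = exp(0.1789) = 1.1959.
m₀ = m_f × 1.1959 = 680 × 1.1959 = 813.212 kg.

initial mass ≈ 813 kg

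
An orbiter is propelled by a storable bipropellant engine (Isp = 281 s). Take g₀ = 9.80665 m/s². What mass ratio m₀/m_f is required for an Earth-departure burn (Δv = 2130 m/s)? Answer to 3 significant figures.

v_e = Isp · g₀ = 281 × 9.80665 = 2755.7 m/s.
m₀/m_f = exp(Δv / v_e) = exp(2130 / 2755.7) = exp(0.7730) = 2.1662.

mass ratio ≈ 2.17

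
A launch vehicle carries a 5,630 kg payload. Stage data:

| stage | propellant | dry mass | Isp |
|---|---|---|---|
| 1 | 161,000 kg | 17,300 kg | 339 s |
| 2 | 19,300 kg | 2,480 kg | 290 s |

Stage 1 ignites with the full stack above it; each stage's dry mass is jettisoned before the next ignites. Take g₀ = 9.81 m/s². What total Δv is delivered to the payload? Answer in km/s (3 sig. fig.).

Δv ≈ 8.54 km/s

Ignition mass of stage 1 = 161,000+17,300 + 19,300+2,480 + 5,630 = 205,710 kg.
Stage 1: m₀ = 205,710 kg, m_f = 205,710 − 161,000 = 44,710 kg; Δv = 339×9.81×ln(4.601) = 3325.6×1.5263 ≈ 5076 m/s.
Stage 2: m₀ = 27,410 kg, m_f = 27,410 − 19,300 = 8,110 kg; Δv = 290×9.81×ln(3.38) = 2844.9×1.2178 ≈ 3465 m/s.
Total Δv = 5076 + 3465 = 8541 m/s.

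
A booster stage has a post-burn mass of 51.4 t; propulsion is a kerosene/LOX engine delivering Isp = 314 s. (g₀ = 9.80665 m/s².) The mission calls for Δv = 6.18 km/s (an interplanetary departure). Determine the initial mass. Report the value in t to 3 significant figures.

initial mass ≈ 382 t

v_e = Isp · g₀ = 314 × 9.80665 = 3079.3 m/s.
m₀/m_f = exp(Δv / v_e) = exp(6180 / 3079.3) = exp(2.0070) = 7.4406.
m₀ = m_f × 7.4406 = 51.4 × 7.4406 = 382.447 t.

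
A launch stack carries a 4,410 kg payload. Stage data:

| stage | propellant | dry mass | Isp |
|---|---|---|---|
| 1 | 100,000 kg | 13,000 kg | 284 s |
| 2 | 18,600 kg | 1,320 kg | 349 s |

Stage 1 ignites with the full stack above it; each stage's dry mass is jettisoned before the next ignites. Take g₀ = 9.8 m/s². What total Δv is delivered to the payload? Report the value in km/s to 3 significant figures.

Ignition mass of stage 1 = 100,000+13,000 + 18,600+1,320 + 4,410 = 137,330 kg.
Stage 1: m₀ = 137,330 kg, m_f = 137,330 − 100,000 = 37,330 kg; Δv = 284×9.8×ln(3.679) = 2783.2×1.3026 ≈ 3625 m/s.
Stage 2: m₀ = 24,330 kg, m_f = 24,330 − 18,600 = 5,730 kg; Δv = 349×9.8×ln(4.246) = 3420.2×1.4460 ≈ 4946 m/s.
Total Δv = 3625 + 4946 = 8571 m/s.

Δv ≈ 8.57 km/s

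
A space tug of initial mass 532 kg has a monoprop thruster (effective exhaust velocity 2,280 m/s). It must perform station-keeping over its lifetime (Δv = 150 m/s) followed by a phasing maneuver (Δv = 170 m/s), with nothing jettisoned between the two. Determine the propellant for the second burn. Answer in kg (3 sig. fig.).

propellant for the second burn ≈ 35.8 kg

After the first burn: m = 532 × exp(−150/2280.0) = 532 × 0.93633 = 498.128 kg.
After the second burn: m = 498.128 × exp(−170/2280.0) = 498.128 × 0.92815 = 462.338 kg.
Second-burn propellant = 498.128 − 462.338 = 35.79 kg.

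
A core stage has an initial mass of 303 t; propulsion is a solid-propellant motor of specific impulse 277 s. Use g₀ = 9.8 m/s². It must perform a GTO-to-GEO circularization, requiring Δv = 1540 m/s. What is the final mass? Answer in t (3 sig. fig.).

final mass ≈ 172 t

v_e = Isp · g₀ = 277 × 9.8 = 2714.6 m/s.
m₀/m_f = exp(Δv / v_e) = exp(1540 / 2714.6) = exp(0.5673) = 1.7635.
m_f = m₀ / 1.7635 = 303 / 1.7635 = 171.817 t.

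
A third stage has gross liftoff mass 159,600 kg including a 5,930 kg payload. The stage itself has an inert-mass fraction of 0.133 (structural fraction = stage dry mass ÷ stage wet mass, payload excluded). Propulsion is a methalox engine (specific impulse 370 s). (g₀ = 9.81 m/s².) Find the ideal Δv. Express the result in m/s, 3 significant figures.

Δv ≈ 6540 m/s

Stage wet mass = m₀ − payload = 159,600 − 5,930 = 153,670 kg.
Stage dry mass = ε × stage wet mass = 0.133 × 153,670 = 20,438.1 kg.
Burnout mass m_f = stage dry + payload = 20,438.1 + 5,930 = 26,368.1 kg.
v_e = Isp · g₀ = 370 × 9.81 = 3629.7 m/s.
Δv = v_e · ln(159,600/26,368.1) = 3629.7 × ln(6.053) = 3629.7 × 1.8005 ≈ 6535 m/s.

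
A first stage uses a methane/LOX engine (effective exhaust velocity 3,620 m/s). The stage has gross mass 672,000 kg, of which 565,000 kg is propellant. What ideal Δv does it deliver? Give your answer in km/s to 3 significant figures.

m_f = m₀ − m_prop = 672,000 − 565,000 = 107,000 kg.
From the ideal rocket equation, Δv = v_e · ln(m₀/m_f) = 3620.0 × ln(6.28) = 3620.0 × 1.8374 ≈ 6651.5 m/s.

Δv ≈ 6.65 km/s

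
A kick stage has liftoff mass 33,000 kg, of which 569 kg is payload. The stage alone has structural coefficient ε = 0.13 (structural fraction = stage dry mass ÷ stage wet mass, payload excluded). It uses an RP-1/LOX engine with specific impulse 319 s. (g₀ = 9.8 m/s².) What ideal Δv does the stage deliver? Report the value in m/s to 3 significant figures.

Δv ≈ 6040 m/s

Stage wet mass = m₀ − payload = 33,000 − 569 = 32,431 kg.
Stage dry mass = ε × stage wet mass = 0.13 × 32,431 = 4,216.03 kg.
Burnout mass m_f = stage dry + payload = 4,216.03 + 569 = 4,785.03 kg.
v_e = Isp · g₀ = 319 × 9.8 = 3126.2 m/s.
Δv = v_e · ln(33,000/4,785.03) = 3126.2 × ln(6.897) = 3126.2 × 1.9310 ≈ 6037 m/s.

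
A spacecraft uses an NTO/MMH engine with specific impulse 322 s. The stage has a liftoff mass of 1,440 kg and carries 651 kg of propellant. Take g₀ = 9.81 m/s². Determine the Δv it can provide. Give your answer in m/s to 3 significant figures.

v_e = Isp · g₀ = 322 × 9.81 = 3158.8 m/s.
m_f = m₀ − m_prop = 1,440 − 651 = 789 kg.
By the Tsiolkovsky rocket equation, Δv = v_e · ln(m₀/m_f) = 3158.8 × ln(1.825) = 3158.8 × 0.6016 ≈ 1900.4 m/s.

Δv ≈ 1900 m/s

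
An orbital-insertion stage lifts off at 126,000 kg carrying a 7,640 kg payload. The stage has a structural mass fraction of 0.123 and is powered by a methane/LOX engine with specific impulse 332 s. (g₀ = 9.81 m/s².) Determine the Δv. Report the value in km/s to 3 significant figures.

Stage wet mass = m₀ − payload = 126,000 − 7,640 = 118,360 kg.
Stage dry mass = ε × stage wet mass = 0.123 × 118,360 = 14,558.3 kg.
Burnout mass m_f = stage dry + payload = 14,558.3 + 7,640 = 22,198.3 kg.
v_e = Isp · g₀ = 332 × 9.81 = 3256.9 m/s.
By the Tsiolkovsky rocket equation, Δv = v_e · ln(126,000/22,198.3) = 3256.9 × ln(5.676) = 3256.9 × 1.7363 ≈ 5655 m/s.

Δv ≈ 5.65 km/s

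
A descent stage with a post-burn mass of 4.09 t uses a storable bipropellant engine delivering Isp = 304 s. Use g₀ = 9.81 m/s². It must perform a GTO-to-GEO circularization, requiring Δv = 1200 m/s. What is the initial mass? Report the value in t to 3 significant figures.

initial mass ≈ 6.12 t

v_e = Isp · g₀ = 304 × 9.81 = 2982.2 m/s.
Using Δv = v_e ln(m₀/m_f): m₀/m_f = exp(Δv / v_e) = exp(1200 / 2982.2) = exp(0.4024) = 1.4954.
m₀ = m_f × 1.4954 = 4.09 × 1.4954 = 6.11619 t.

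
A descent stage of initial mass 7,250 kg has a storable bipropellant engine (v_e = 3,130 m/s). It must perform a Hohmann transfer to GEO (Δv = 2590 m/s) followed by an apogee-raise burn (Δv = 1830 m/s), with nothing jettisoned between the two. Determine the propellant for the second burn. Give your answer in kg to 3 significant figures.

propellant for the second burn ≈ 1400 kg

After the first burn: m = 7250 × exp(−2590/3130.0) = 7250 × 0.43715 = 3,169.34 kg.
After the second burn: m = 3,169.34 × exp(−1830/3130.0) = 3,169.34 × 0.55729 = 1,766.24 kg.
Second-burn propellant = 3,169.34 − 1,766.24 = 1,403.1 kg.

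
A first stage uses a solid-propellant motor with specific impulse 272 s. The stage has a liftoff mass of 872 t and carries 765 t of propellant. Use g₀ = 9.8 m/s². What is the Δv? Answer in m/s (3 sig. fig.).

Δv ≈ 5590 m/s

v_e = Isp · g₀ = 272 × 9.8 = 2665.6 m/s.
m_f = m₀ − m_prop = 872 − 765 = 107 t.
Rocket equation: Δv = v_e · ln(m₀/m_f) = 2665.6 × ln(8.15) = 2665.6 × 2.0980 ≈ 5592.3 m/s.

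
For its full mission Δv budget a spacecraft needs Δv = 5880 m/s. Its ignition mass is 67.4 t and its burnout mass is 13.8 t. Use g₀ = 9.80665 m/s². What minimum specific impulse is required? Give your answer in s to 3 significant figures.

ln(m₀/m_f) = ln(67400/13800) = ln(4.884) = 1.5860.
By the Tsiolkovsky rocket equation, v_e = Δv / ln(m₀/m_f) = 5880 / 1.5860 = 3707.5 m/s.
Isp = v_e / g₀ = 3707.5 / 9.80665 = 378.1 s.

Isp ≈ 378 s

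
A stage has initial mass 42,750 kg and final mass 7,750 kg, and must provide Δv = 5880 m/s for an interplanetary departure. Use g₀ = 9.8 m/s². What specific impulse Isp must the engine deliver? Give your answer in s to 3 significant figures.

ln(m₀/m_f) = ln(42750/7750) = ln(5.516) = 1.7077.
Rocket equation: v_e = Δv / ln(m₀/m_f) = 5880 / 1.7077 = 3443.3 m/s.
Isp = v_e / g₀ = 3443.3 / 9.8 = 351.4 s.

Isp ≈ 351 s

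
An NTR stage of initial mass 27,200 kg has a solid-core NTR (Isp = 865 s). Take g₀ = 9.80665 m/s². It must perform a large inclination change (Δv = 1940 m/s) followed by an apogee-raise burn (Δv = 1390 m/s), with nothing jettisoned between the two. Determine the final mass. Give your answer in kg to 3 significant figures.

v_e = Isp · g₀ = 865 × 9.80665 = 8482.8 m/s.
After the first burn: m = 27200 × exp(−1940/8482.8) = 27200 × 0.79557 = 21,639.5 kg.
After the second burn: m = 21,639.5 × exp(−1390/8482.8) = 21,639.5 × 0.84886 = 18,368.9 kg.

final mass ≈ 18400 kg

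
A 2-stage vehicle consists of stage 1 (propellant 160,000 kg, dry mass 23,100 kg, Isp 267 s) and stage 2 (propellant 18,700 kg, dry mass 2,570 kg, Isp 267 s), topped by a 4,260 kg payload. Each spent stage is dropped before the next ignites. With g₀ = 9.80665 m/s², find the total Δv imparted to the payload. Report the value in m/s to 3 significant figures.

Ignition mass of stage 1 = 160,000+23,100 + 18,700+2,570 + 4,260 = 208,630 kg.
Stage 1: m₀ = 208,630 kg, m_f = 208,630 − 160,000 = 48,630 kg; Δv = 267×9.80665×ln(4.29) = 2618.4×1.4563 ≈ 3813 m/s.
Stage 2: m₀ = 25,530 kg, m_f = 25,530 − 18,700 = 6,830 kg; Δv = 267×9.80665×ln(3.738) = 2618.4×1.3185 ≈ 3452 m/s.
Total Δv = 3813 + 3452 = 7265 m/s.

Δv ≈ 7270 m/s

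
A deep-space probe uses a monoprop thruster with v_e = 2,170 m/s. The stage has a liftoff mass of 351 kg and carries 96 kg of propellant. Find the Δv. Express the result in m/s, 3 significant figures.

m_f = m₀ − m_prop = 351 − 96 = 255 kg.
Δv = v_e · ln(m₀/m_f) = 2170.0 × ln(1.376) = 2170.0 × 0.3195 ≈ 693.4 m/s.

Δv ≈ 693 m/s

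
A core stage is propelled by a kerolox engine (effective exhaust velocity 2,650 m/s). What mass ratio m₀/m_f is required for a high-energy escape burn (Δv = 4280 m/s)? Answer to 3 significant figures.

mass ratio ≈ 5.03

m₀/m_f = exp(Δv / v_e) = exp(4280 / 2650.0) = exp(1.6151) = 5.0284.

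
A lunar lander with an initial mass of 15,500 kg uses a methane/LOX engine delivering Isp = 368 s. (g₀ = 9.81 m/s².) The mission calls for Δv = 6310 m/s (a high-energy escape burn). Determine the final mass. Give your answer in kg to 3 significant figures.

final mass ≈ 2700 kg

v_e = Isp · g₀ = 368 × 9.81 = 3610.1 m/s.
Using Δv = v_e ln(m₀/m_f): m₀/m_f = exp(Δv / v_e) = exp(6310 / 3610.1) = exp(1.7479) = 5.7424.
m_f = m₀ / 5.7424 = 15,500 / 5.7424 = 2,699.22 kg.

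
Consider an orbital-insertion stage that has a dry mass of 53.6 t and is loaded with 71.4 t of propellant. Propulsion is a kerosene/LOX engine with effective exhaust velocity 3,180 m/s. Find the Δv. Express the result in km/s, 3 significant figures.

Δv ≈ 2.69 km/s

m₀ = m_dry + m_prop = 53.6 + 71.4 = 125 t.
Δv = v_e · ln(m₀/m_f) = 3180.0 × ln(2.332) = 3180.0 × 0.8468 ≈ 2692.7 m/s.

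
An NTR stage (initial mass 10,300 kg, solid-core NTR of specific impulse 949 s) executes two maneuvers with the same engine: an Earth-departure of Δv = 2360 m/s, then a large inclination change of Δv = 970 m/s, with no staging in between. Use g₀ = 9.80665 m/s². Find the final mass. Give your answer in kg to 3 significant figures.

final mass ≈ 7200 kg

v_e = Isp · g₀ = 949 × 9.80665 = 9306.5 m/s.
After the first burn: m = 10300 × exp(−2360/9306.5) = 10300 × 0.77601 = 7,992.9 kg.
After the second burn: m = 7,992.9 × exp(−970/9306.5) = 7,992.9 × 0.90102 = 7,201.76 kg.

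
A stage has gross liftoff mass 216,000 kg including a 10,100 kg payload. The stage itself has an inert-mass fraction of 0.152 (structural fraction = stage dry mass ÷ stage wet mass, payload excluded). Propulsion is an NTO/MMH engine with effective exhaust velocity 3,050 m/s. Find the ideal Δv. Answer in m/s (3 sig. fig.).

Stage wet mass = m₀ − payload = 216,000 − 10,100 = 205,900 kg.
Stage dry mass = ε × stage wet mass = 0.152 × 205,900 = 31,296.8 kg.
Burnout mass m_f = stage dry + payload = 31,296.8 + 10,100 = 41,396.8 kg.
Δv = v_e · ln(216,000/41,396.8) = 3050.0 × ln(5.218) = 3050.0 × 1.6521 ≈ 5039 m/s.

Δv ≈ 5040 m/s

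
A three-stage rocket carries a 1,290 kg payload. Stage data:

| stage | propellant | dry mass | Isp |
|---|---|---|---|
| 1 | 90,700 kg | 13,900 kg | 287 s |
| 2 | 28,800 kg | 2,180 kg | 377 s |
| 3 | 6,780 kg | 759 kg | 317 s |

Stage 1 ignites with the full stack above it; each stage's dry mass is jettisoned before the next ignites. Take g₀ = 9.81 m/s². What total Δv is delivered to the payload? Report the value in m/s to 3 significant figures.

Ignition mass of stage 1 = 90,700+13,900 + 28,800+2,180 + 6,780+759 + 1,290 = 144,409 kg.
Stage 1: m₀ = 144,409 kg, m_f = 144,409 − 90,700 = 53,709 kg; Δv = 287×9.81×ln(2.689) = 2815.5×0.9891 ≈ 2785 m/s.
Stage 2: m₀ = 39,809 kg, m_f = 39,809 − 28,800 = 11,009 kg; Δv = 377×9.81×ln(3.616) = 3698.4×1.2854 ≈ 4754 m/s.
Stage 3: m₀ = 8,829 kg, m_f = 8,829 − 6,780 = 2,049 kg; Δv = 317×9.81×ln(4.309) = 3109.8×1.4607 ≈ 4542 m/s.
Total Δv = 2785 + 4754 + 4542 = 12081 m/s.

Δv ≈ 12100 m/s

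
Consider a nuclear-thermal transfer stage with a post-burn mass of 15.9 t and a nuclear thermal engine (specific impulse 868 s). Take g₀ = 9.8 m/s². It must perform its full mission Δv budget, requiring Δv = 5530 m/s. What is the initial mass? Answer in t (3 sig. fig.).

v_e = Isp · g₀ = 868 × 9.8 = 8506.4 m/s.
m₀/m_f = exp(Δv / v_e) = exp(5530 / 8506.4) = exp(0.6501) = 1.9157.
m₀ = m_f × 1.9157 = 15.9 × 1.9157 = 30.4596 t.

initial mass ≈ 30.5 t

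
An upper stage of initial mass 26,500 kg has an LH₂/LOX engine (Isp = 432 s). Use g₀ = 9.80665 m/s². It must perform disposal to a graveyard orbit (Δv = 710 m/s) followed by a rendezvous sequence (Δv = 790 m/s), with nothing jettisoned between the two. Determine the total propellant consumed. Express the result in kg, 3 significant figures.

v_e = Isp · g₀ = 432 × 9.80665 = 4236.5 m/s.
After the first burn: m = 26500 × exp(−710/4236.5) = 26500 × 0.84570 = 22,411.1 kg.
After the second burn: m = 22,411.1 × exp(−790/4236.5) = 22,411.1 × 0.82988 = 18,598.5 kg.
Total propellant = m₀ − m_final = 26500 − 18,598.5 = 7,901.5 kg.

total propellant consumed ≈ 7900 kg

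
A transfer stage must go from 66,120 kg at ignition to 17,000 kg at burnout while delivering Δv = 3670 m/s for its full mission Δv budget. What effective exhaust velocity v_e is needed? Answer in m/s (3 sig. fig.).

v_e ≈ 2700 m/s

ln(m₀/m_f) = ln(66120/17000) = ln(3.889) = 1.3583.
v_e = Δv / ln(m₀/m_f) = 3670 / 1.3583 = 2702.0 m/s.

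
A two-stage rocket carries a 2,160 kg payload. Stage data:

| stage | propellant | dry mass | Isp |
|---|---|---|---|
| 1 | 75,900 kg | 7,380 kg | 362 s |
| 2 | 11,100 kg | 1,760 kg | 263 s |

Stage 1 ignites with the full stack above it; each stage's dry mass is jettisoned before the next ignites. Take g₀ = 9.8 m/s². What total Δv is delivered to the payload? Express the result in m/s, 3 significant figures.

Δv ≈ 8710 m/s

Ignition mass of stage 1 = 75,900+7,380 + 11,100+1,760 + 2,160 = 98,300 kg.
Stage 1: m₀ = 98,300 kg, m_f = 98,300 − 75,900 = 22,400 kg; Δv = 362×9.8×ln(4.388) = 3547.6×1.4790 ≈ 5247 m/s.
Stage 2: m₀ = 15,020 kg, m_f = 15,020 − 11,100 = 3,920 kg; Δv = 263×9.8×ln(3.832) = 2577.4×1.3433 ≈ 3462 m/s.
Total Δv = 5247 + 3462 = 8709 m/s.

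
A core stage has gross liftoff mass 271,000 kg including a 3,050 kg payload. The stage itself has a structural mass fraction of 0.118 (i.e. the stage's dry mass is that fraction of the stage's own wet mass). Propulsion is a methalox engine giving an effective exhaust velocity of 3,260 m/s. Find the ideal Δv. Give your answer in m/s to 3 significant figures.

Stage wet mass = m₀ − payload = 271,000 − 3,050 = 267,950 kg.
Stage dry mass = ε × stage wet mass = 0.118 × 267,950 = 31,618.1 kg.
Burnout mass m_f = stage dry + payload = 31,618.1 + 3,050 = 34,668.1 kg.
By the Tsiolkovsky rocket equation, Δv = v_e · ln(271,000/34,668.1) = 3260.0 × ln(7.817) = 3260.0 × 2.0563 ≈ 6704 m/s.

Δv ≈ 6700 m/s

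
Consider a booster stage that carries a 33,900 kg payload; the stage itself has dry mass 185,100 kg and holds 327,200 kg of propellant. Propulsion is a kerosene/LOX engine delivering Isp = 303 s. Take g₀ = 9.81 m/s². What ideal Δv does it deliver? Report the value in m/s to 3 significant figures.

Δv ≈ 2720 m/s

v_e = Isp · g₀ = 303 × 9.81 = 2972.4 m/s.
m₀ = payload + dry + propellant = 33,900 + 185,100 + 327,200 = 546,200 kg.
m_f = payload + dry = 33,900 + 185,100 = 219,000 kg.
Δv = v_e · ln(m₀/m_f) = 2972.4 × ln(2.494) = 2972.4 × 0.9139 ≈ 2716.5 m/s.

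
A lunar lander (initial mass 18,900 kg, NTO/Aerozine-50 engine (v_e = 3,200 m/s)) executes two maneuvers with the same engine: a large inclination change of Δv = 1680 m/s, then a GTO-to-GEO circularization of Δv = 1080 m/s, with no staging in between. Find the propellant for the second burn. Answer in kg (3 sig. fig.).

propellant for the second burn ≈ 3200 kg

After the first burn: m = 18900 × exp(−1680/3200.0) = 18900 × 0.59156 = 11,180.5 kg.
After the second burn: m = 11,180.5 × exp(−1080/3200.0) = 11,180.5 × 0.71355 = 7,977.85 kg.
Second-burn propellant = 11,180.5 − 7,977.85 = 3,202.65 kg.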